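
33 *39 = 1287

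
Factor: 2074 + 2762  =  4836= 2^2 * 3^1*13^1 * 31^1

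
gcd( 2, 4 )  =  2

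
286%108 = 70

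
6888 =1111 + 5777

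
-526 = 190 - 716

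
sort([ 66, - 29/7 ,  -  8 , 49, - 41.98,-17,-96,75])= [ - 96, - 41.98, - 17 , - 8,  -  29/7,49, 66, 75 ] 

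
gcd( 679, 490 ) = 7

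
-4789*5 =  - 23945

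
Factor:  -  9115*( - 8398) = 2^1*5^1*13^1*  17^1*19^1 * 1823^1 = 76547770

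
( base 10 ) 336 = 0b101010000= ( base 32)AG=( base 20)GG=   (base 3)110110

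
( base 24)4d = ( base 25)49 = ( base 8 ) 155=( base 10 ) 109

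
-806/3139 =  - 1 + 2333/3139 = - 0.26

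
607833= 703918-96085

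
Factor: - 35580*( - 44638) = 1588220040= 2^3*3^1*5^1*11^1*593^1*2029^1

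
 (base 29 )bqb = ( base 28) CLK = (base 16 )2720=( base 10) 10016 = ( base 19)18E3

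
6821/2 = 3410  +  1/2 =3410.50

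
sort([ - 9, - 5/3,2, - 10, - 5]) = [-10, - 9, - 5, - 5/3 , 2 ] 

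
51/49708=3/2924 =0.00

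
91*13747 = 1250977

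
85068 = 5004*17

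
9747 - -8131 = 17878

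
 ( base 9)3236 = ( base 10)2382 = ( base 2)100101001110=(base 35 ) 1X2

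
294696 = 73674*4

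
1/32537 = 1/32537=0.00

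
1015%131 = 98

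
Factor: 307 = 307^1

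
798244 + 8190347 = 8988591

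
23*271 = 6233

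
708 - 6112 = -5404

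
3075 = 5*615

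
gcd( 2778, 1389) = 1389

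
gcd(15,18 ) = 3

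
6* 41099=246594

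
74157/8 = 74157/8 =9269.62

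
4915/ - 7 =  - 4915/7 = - 702.14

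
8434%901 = 325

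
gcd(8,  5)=1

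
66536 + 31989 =98525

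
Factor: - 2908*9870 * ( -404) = 11595591840 = 2^5*3^1 * 5^1 * 7^1* 47^1*101^1 * 727^1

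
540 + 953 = 1493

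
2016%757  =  502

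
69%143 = 69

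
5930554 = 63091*94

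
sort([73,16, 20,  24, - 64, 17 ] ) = [-64,16,17, 20,  24,73 ] 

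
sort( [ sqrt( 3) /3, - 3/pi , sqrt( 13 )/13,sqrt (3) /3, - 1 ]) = [ - 1,- 3/pi,sqrt( 13) /13, sqrt( 3 )/3, sqrt(3 )/3 ]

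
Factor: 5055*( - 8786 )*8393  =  -2^1*3^1*5^1*7^1*11^1*23^1*109^1*191^1*337^1 = - 372760239390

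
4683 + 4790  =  9473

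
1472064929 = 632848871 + 839216058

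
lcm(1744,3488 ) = 3488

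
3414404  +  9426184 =12840588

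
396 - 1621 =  - 1225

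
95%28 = 11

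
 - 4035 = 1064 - 5099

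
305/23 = 13 + 6/23 = 13.26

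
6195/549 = 11+52/183=11.28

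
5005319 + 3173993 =8179312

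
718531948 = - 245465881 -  - 963997829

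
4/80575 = 4/80575 = 0.00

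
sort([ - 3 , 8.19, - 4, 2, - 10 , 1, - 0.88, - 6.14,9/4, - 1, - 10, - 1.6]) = [ - 10, - 10,  -  6.14, - 4, - 3, - 1.6, - 1 , - 0.88,1,  2, 9/4,  8.19]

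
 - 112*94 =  -10528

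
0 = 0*2286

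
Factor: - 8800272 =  - 2^4*3^3 * 13^1 * 1567^1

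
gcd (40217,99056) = 1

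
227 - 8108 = -7881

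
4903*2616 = 12826248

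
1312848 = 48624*27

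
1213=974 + 239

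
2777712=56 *49602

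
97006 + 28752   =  125758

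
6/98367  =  2/32789   =  0.00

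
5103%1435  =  798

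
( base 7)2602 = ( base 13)5A7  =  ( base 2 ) 1111010110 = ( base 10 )982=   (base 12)69a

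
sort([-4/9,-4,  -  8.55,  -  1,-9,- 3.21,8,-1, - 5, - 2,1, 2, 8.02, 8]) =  [ - 9, - 8.55, - 5, - 4,-3.21,-2, - 1, - 1, - 4/9, 1, 2,  8,8, 8.02 ] 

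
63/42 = 1 + 1/2 = 1.50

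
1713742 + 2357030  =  4070772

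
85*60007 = 5100595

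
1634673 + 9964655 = 11599328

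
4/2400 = 1/600 = 0.00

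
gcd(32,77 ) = 1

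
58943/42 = 1403+17/42 = 1403.40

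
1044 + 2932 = 3976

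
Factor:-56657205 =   -  3^3*5^1*11^1*38153^1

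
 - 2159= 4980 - 7139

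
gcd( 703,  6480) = 1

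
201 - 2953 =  - 2752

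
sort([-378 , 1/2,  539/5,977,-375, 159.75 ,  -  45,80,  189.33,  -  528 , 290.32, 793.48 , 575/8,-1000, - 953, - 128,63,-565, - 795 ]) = [ - 1000,  -  953, - 795, - 565 ,- 528, - 378, - 375, - 128, -45,1/2,63, 575/8, 80,539/5, 159.75, 189.33, 290.32,793.48, 977]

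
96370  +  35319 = 131689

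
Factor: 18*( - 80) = - 2^5* 3^2*5^1 = - 1440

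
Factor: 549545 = 5^1*131^1*839^1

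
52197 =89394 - 37197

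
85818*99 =8495982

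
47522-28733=18789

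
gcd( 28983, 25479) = 3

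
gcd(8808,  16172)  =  4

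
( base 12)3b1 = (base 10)565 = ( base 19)1AE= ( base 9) 687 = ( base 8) 1065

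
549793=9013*61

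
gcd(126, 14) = 14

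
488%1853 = 488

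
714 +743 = 1457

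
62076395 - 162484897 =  - 100408502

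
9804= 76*129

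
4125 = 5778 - 1653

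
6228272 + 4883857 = 11112129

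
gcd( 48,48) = 48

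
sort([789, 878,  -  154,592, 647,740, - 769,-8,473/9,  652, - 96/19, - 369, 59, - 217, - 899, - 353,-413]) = [ - 899, - 769, - 413, - 369,-353,-217, -154, - 8,  -  96/19,473/9 , 59 , 592, 647,652, 740,789,878] 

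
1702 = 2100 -398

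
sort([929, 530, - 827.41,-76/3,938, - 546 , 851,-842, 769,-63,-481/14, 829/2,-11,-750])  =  [  -  842, - 827.41, - 750, - 546, - 63,-481/14,- 76/3, - 11, 829/2 , 530,769,851, 929,938] 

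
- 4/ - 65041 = 4/65041 =0.00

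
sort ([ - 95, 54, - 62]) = [- 95,  -  62, 54]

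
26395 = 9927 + 16468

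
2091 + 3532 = 5623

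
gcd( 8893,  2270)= 1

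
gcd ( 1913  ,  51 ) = 1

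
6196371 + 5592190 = 11788561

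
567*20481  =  11612727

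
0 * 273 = 0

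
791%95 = 31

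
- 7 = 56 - 63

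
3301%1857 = 1444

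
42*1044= 43848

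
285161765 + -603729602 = - 318567837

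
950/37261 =950/37261 = 0.03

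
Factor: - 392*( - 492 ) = 192864 = 2^5*3^1*7^2*41^1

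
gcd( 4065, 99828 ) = 3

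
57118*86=4912148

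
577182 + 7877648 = 8454830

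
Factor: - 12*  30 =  - 2^3*3^2 * 5^1 = - 360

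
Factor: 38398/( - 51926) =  - 19199/25963 = - 7^(-1 )*73^1*263^1* 3709^(  -  1 ) 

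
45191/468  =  45191/468=96.56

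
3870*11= 42570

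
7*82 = 574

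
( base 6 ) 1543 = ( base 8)647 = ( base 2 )110100111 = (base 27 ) FI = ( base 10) 423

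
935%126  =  53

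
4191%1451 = 1289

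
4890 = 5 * 978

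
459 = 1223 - 764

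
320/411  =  320/411 = 0.78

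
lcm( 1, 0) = 0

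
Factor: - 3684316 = - 2^2*921079^1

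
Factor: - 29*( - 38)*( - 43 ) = - 47386 = - 2^1 * 19^1*29^1*43^1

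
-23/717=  - 23/717 = -0.03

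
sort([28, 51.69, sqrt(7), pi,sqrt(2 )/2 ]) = [ sqrt(2)/2,  sqrt( 7),pi,28, 51.69]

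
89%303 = 89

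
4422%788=482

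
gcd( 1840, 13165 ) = 5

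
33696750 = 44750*753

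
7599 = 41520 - 33921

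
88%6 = 4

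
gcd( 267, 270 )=3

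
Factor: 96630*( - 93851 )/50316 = - 1511470355/8386=- 2^( - 1 ) * 5^1*7^( - 1 )*599^( - 1 )*3221^1*93851^1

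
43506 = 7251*6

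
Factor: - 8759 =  -19^1*461^1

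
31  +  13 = 44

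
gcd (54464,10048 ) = 64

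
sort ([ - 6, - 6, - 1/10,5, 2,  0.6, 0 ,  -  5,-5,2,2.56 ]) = [ - 6, - 6, - 5, - 5, - 1/10, 0, 0.6, 2, 2,2.56,5]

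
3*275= 825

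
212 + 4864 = 5076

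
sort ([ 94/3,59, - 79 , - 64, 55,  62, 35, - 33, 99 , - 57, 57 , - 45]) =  [ - 79,- 64, - 57, - 45, - 33,94/3, 35,55,57 , 59,62,99]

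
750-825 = -75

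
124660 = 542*230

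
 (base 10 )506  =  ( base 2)111111010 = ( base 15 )23B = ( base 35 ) eg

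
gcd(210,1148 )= 14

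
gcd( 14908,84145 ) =1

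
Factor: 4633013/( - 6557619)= - 3^( - 1) * 7^1*11^1 * 60169^1*2185873^( - 1) 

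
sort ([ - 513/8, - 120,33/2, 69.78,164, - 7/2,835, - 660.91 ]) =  [ - 660.91, - 120 ,-513/8,-7/2,33/2, 69.78, 164,  835 ]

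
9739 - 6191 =3548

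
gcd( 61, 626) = 1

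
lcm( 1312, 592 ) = 48544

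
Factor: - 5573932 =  - 2^2*7^1*13^1 *15313^1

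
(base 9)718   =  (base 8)1110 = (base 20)194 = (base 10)584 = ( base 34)H6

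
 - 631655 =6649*(-95)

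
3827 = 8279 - 4452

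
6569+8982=15551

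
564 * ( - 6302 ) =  - 3554328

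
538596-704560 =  - 165964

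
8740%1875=1240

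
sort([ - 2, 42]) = [-2, 42 ]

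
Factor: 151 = 151^1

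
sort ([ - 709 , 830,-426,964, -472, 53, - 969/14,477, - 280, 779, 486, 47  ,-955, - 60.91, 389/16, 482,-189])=[ - 955,-709, - 472, - 426, - 280, - 189 , - 969/14, - 60.91, 389/16,47,53, 477, 482,  486, 779,830, 964 ]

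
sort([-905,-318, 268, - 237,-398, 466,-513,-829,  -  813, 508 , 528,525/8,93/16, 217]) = [-905 , - 829, - 813, - 513,-398, - 318, - 237,93/16,  525/8, 217, 268, 466, 508, 528]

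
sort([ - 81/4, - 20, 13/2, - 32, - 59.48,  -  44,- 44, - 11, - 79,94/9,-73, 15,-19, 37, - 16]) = [ - 79, - 73, - 59.48, - 44,  -  44, - 32, - 81/4, - 20, - 19, - 16, - 11,13/2,94/9,15,37 ]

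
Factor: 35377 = 17^1*2081^1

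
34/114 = 17/57 = 0.30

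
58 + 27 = 85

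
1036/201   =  1036/201 = 5.15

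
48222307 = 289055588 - 240833281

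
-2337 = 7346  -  9683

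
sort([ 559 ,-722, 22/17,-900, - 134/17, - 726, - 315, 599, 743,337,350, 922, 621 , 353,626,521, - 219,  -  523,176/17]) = [-900,- 726,-722, - 523, - 315,  -  219, - 134/17, 22/17,176/17, 337, 350, 353,  521,559, 599, 621, 626,743,922]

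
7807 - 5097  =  2710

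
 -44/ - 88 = 1/2  =  0.50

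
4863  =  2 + 4861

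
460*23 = 10580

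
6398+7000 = 13398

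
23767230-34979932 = -11212702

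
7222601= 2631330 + 4591271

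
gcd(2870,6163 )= 1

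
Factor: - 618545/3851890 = - 2^( - 1)*7^( - 3 )*17^1*19^1*383^1*1123^(-1) = - 123709/770378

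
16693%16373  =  320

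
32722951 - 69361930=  - 36638979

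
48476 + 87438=135914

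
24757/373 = 66 + 139/373 = 66.37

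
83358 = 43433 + 39925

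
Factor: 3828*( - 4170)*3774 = - 2^4*  3^3*5^1 * 11^1*17^1*29^1 * 37^1 * 139^1 = -60243456240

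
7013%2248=269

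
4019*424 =1704056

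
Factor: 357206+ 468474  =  2^4*5^1*10321^1 = 825680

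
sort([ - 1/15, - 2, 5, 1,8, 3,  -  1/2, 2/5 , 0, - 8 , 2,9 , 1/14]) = [ - 8,  -  2, - 1/2, - 1/15, 0 , 1/14 , 2/5,1  ,  2,3,5,8,9]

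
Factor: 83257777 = 137^1*607721^1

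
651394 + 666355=1317749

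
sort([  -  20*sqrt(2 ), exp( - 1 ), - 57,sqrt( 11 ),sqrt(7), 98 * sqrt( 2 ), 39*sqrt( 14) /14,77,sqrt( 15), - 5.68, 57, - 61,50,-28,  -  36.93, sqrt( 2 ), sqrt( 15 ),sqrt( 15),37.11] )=[ - 61, - 57, - 36.93 , - 20*sqrt( 2), - 28, - 5.68, exp( - 1),sqrt(2),sqrt( 7 ),sqrt(11), sqrt(15),sqrt(15),  sqrt( 15 ), 39*sqrt( 14 )/14, 37.11,50, 57, 77, 98 * sqrt(2) ]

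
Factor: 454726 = 2^1*227363^1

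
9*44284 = 398556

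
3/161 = 3/161=   0.02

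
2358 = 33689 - 31331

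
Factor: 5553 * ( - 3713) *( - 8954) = 184616159706  =  2^1*3^2 * 11^2 * 37^1 * 47^1*79^1 * 617^1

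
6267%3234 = 3033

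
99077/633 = 156 + 329/633  =  156.52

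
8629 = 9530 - 901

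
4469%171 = 23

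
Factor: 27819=3^2*11^1*281^1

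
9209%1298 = 123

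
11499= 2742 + 8757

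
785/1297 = 785/1297 = 0.61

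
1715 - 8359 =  - 6644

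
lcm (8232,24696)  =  24696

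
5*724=3620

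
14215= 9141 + 5074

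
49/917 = 7/131 = 0.05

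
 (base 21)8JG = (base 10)3943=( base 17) DAG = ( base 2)111101100111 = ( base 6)30131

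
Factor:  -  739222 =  - 2^1*11^1*33601^1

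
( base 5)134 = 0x2c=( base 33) 1b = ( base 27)1h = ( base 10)44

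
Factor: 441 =3^2*7^2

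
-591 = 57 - 648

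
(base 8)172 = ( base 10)122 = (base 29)46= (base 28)4a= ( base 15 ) 82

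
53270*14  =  745780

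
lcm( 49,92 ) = 4508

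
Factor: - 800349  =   - 3^1*11^1*79^1*307^1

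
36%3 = 0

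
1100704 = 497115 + 603589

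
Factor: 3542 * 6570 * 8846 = 2^3 * 3^2*5^1 * 7^1*11^1 * 23^1 * 73^1 * 4423^1 = 205854735240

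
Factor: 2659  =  2659^1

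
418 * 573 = 239514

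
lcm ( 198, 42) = 1386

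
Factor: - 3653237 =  - 7^1*43^1*53^1*229^1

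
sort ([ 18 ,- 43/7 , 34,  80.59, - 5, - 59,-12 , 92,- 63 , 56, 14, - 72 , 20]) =[-72,  -  63, - 59,- 12,-43/7, - 5 , 14 , 18,20, 34, 56, 80.59 , 92 ] 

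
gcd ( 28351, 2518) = 1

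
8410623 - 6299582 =2111041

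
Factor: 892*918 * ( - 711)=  - 2^3*3^5 * 17^1* 79^1 * 223^1 = - 582206616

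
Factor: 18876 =2^2*3^1*11^2*13^1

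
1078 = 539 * 2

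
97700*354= 34585800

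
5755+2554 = 8309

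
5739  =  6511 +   -  772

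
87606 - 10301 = 77305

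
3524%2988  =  536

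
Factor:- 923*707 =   -  7^1  *  13^1 *71^1 * 101^1 = - 652561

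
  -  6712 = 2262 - 8974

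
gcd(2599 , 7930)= 1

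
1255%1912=1255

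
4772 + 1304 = 6076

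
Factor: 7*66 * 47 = 21714  =  2^1* 3^1*7^1*11^1*47^1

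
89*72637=6464693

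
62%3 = 2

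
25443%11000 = 3443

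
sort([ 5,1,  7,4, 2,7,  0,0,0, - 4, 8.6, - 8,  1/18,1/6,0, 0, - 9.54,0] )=[ - 9.54,-8, - 4, 0,0 , 0,  0, 0,0,1/18,1/6,1,2,4, 5,7,7,8.6]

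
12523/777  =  1789/111= 16.12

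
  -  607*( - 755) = 458285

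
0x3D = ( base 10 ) 61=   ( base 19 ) 34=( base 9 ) 67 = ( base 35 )1q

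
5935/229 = 25 + 210/229 = 25.92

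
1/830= 1/830 =0.00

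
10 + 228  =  238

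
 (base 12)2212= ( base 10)3758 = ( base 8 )7256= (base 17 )d01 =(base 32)3le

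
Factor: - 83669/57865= - 5^( - 1)*31^1*71^ ( - 1 )*163^( - 1 )*2699^1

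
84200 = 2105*40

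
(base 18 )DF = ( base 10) 249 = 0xf9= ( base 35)74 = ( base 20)C9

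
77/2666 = 77/2666 = 0.03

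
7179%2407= 2365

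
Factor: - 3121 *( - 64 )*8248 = 1647488512=2^9 * 1031^1*3121^1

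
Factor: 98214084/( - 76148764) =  - 24553521/19037191 = - 3^2*2728169^1 * 19037191^ ( - 1 )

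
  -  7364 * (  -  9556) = 70370384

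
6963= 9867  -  2904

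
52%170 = 52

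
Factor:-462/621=-2^1*3^(-2)*7^1*11^1*23^( - 1)= - 154/207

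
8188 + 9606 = 17794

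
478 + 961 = 1439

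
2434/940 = 1217/470 = 2.59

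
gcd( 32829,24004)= 353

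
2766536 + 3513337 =6279873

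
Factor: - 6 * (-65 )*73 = 2^1  *  3^1*5^1 * 13^1*73^1 = 28470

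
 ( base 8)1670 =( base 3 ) 1022021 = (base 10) 952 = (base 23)1I9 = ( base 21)237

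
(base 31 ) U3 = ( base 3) 1021120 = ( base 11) 779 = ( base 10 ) 933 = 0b1110100101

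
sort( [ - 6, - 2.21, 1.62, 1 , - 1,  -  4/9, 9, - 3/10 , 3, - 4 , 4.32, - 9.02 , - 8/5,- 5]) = [ - 9.02, - 6, - 5, - 4, - 2.21, -8/5, - 1,  -  4/9 ,  -  3/10,1, 1.62, 3,4.32, 9]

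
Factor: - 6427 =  - 6427^1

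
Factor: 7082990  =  2^1*5^1* 241^1*2939^1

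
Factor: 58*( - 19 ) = -1102 =-  2^1*19^1 * 29^1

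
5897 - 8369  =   - 2472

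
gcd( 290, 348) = 58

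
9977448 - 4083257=5894191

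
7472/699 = 7472/699 = 10.69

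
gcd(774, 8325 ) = 9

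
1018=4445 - 3427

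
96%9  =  6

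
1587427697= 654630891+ 932796806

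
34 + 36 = 70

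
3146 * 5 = 15730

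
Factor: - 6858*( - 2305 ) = 2^1*3^3*5^1*127^1*461^1 = 15807690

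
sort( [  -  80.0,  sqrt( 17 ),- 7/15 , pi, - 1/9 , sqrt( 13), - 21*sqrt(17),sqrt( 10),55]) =[ - 21  *  sqrt (17),  -  80.0, - 7/15, - 1/9, pi,sqrt( 10 ),sqrt( 13 ), sqrt(17 ), 55] 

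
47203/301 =156+247/301 = 156.82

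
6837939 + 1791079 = 8629018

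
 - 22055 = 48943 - 70998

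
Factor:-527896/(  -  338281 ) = 2^3*19^1*23^1*43^(-1)*151^1*7867^( - 1 ) 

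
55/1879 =55/1879 = 0.03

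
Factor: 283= 283^1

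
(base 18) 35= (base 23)2D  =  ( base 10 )59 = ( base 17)38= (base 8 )73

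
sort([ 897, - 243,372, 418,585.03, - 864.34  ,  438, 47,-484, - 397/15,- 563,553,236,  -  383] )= [ - 864.34, - 563, - 484,-383 , - 243,-397/15, 47,236, 372, 418, 438, 553,585.03, 897 ] 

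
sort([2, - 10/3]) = [ - 10/3, 2]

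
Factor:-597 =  - 3^1*199^1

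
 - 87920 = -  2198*40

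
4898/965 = 5+73/965  =  5.08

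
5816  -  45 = 5771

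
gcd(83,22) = 1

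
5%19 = 5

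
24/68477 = 24/68477 = 0.00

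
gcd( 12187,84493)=1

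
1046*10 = 10460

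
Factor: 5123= 47^1 * 109^1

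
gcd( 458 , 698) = 2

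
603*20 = 12060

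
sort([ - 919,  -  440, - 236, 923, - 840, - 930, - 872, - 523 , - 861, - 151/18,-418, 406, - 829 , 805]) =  [ - 930, - 919, - 872, - 861, - 840, - 829, - 523, - 440, - 418, - 236, - 151/18, 406,805,  923 ] 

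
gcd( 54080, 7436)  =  676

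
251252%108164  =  34924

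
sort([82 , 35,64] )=[35,64,82 ] 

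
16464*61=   1004304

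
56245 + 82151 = 138396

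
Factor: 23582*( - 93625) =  - 2207864750 = - 2^1*5^3*7^1*13^1 * 107^1*907^1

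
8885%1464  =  101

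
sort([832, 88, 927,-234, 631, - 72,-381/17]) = [  -  234,-72,-381/17, 88, 631, 832,  927]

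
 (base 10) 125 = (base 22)5f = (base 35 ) 3K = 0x7d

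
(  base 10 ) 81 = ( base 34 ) 2D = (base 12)69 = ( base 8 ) 121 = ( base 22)3F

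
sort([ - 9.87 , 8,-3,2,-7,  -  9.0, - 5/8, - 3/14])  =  [  -  9.87,-9.0, - 7, - 3, - 5/8, - 3/14,2,8 ]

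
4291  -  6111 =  - 1820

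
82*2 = 164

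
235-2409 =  - 2174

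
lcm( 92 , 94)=4324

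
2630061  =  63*41747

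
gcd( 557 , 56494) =1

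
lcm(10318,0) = 0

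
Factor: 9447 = 3^1*  47^1*67^1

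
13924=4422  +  9502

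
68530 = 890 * 77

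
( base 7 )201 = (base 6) 243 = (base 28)3F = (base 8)143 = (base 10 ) 99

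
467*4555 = 2127185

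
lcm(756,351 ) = 9828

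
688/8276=172/2069 = 0.08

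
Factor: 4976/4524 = 1244/1131 = 2^2*3^( - 1)*13^( - 1)*29^(-1)*311^1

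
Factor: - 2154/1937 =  - 2^1 *3^1*13^(-1)*149^( - 1)*359^1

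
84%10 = 4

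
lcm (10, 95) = 190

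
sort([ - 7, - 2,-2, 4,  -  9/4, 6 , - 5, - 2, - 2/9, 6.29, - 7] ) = [ - 7, - 7, - 5, - 9/4,-2, - 2, - 2, - 2/9 , 4,6, 6.29] 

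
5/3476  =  5/3476 = 0.00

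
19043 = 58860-39817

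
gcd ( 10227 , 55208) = 1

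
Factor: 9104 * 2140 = 19482560 =2^6 * 5^1*107^1*569^1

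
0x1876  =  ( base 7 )24154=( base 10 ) 6262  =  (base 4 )1201312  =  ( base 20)FD2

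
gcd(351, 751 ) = 1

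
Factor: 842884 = 2^2*7^1*30103^1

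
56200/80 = 1405/2 = 702.50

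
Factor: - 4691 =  - 4691^1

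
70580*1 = 70580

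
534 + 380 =914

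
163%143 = 20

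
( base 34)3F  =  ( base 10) 117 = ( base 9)140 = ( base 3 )11100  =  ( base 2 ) 1110101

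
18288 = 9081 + 9207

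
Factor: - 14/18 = - 7/9 = - 3^( - 2)*7^1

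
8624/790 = 4312/395 =10.92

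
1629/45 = 36  +  1/5 = 36.20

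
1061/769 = 1061/769 = 1.38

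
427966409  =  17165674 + 410800735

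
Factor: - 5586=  - 2^1*3^1*7^2*19^1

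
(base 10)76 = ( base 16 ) 4c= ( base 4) 1030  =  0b1001100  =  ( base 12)64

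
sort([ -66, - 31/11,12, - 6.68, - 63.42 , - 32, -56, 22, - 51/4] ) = [ - 66 ,  -  63.42, - 56, - 32,-51/4,  -  6.68, - 31/11, 12,22] 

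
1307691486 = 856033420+451658066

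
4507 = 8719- 4212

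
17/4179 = 17/4179 = 0.00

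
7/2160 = 7/2160 = 0.00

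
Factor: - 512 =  - 2^9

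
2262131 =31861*71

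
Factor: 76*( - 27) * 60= -123120=- 2^4*3^4*5^1*19^1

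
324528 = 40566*8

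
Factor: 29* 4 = 2^2*29^1 = 116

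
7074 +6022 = 13096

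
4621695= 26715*173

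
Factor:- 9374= - 2^1*43^1*109^1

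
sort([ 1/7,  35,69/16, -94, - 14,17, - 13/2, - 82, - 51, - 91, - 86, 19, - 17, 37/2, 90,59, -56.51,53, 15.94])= [ - 94, - 91, - 86,- 82,-56.51,-51,-17, - 14,  -  13/2,  1/7,69/16, 15.94, 17, 37/2,19, 35,53, 59, 90]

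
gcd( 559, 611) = 13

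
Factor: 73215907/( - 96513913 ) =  - 17^(- 1 )*5677289^( - 1)*73215907^1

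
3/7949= 3/7949 =0.00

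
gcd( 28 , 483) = 7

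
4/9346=2/4673= 0.00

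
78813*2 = 157626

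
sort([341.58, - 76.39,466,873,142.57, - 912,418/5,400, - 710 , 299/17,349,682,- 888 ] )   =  [- 912, - 888,-710, - 76.39,299/17 , 418/5,142.57, 341.58,349,  400,466, 682  ,  873]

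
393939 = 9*43771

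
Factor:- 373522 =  -2^1*186761^1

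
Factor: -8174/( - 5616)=2^(-3 )*3^( - 3)*13^ ( - 1) * 61^1*67^1 =4087/2808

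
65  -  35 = 30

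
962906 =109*8834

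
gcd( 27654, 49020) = 6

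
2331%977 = 377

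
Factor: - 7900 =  - 2^2*5^2*79^1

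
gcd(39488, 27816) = 8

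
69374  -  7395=61979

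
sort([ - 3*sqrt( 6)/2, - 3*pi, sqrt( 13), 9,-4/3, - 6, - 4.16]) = [ - 3*pi, - 6, - 4.16,  -  3 * sqrt(6 ) /2,  -  4/3,sqrt(13),9]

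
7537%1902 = 1831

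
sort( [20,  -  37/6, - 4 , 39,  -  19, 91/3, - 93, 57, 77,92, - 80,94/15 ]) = [ - 93, -80 , - 19,-37/6,-4, 94/15, 20,91/3, 39,57,77,  92] 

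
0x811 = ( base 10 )2065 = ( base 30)28p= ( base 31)24j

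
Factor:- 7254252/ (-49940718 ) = 2^1*3^2*127^( - 1 ) *65539^(-1)*67169^1  =  1209042/8323453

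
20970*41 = 859770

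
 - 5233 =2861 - 8094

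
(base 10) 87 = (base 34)2j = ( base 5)322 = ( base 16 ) 57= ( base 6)223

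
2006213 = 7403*271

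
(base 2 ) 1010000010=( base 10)642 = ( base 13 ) 3A5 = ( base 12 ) 456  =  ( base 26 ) OI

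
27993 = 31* 903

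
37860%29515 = 8345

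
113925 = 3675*31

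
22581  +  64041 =86622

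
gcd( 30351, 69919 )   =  1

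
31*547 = 16957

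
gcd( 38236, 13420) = 44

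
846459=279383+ 567076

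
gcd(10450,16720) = 2090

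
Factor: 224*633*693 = 98261856 = 2^5*3^3*7^2*11^1*211^1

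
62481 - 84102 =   -  21621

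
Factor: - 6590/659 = -2^1*5^1 = -10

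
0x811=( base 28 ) 2HL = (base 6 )13321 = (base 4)200101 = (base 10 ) 2065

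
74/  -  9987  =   - 74/9987 = - 0.01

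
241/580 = 241/580 = 0.42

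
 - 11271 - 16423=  - 27694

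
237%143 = 94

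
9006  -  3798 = 5208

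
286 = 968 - 682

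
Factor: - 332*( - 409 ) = 135788 = 2^2*83^1*409^1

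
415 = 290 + 125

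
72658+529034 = 601692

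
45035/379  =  45035/379= 118.83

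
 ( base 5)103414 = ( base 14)145b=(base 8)7031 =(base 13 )1848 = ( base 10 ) 3609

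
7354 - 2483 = 4871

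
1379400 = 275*5016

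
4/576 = 1/144 = 0.01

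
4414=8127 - 3713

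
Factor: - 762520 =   -  2^3 * 5^1*11^1 *1733^1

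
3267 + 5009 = 8276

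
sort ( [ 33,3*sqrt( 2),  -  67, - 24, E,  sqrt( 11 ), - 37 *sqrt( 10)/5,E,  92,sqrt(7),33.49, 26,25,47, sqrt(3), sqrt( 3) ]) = [  -  67,-24,-37*sqrt( 10 )/5,  sqrt( 3), sqrt( 3),sqrt (7),E, E, sqrt(11 ) , 3 * sqrt( 2),25,26,  33, 33.49, 47,92]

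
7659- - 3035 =10694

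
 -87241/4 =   -  87241/4 = - 21810.25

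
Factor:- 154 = - 2^1 * 7^1*11^1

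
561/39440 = 33/2320 =0.01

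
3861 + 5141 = 9002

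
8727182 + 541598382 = 550325564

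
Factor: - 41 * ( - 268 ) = 2^2 * 41^1*67^1 = 10988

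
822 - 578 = 244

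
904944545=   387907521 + 517037024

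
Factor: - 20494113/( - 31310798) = 2^( - 1)*3^1  *  41^(-1 )*271^( - 1) * 1409^( - 1 )*6831371^1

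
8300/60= 415/3 = 138.33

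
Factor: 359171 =359171^1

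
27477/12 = 9159/4 = 2289.75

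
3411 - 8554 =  - 5143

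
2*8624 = 17248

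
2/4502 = 1/2251 = 0.00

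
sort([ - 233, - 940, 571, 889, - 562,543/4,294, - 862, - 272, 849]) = [-940,-862, - 562 , - 272,  -  233, 543/4,294,571 , 849,889] 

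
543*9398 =5103114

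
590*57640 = 34007600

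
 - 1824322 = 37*( - 49306)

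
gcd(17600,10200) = 200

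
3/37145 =3/37145 =0.00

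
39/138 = 13/46 = 0.28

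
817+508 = 1325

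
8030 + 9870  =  17900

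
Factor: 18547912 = 2^3*2318489^1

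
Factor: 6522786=2^1*3^2*362377^1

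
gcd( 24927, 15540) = 21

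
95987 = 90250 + 5737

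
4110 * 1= 4110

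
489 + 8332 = 8821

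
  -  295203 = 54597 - 349800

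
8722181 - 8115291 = 606890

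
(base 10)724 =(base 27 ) QM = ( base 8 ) 1324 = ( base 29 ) os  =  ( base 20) 1g4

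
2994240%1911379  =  1082861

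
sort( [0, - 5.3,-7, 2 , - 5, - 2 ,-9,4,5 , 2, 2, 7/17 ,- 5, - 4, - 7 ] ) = [- 9, - 7, - 7, - 5.3, - 5 , - 5, - 4, - 2,0,7/17, 2,2 , 2, 4,5] 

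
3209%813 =770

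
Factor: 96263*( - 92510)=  - 8905290130 = -2^1*5^1*11^1*29^2*96263^1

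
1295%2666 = 1295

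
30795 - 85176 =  - 54381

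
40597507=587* 69161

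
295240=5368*55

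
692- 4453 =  - 3761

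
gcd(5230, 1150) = 10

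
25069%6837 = 4558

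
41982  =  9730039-9688057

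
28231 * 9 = 254079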